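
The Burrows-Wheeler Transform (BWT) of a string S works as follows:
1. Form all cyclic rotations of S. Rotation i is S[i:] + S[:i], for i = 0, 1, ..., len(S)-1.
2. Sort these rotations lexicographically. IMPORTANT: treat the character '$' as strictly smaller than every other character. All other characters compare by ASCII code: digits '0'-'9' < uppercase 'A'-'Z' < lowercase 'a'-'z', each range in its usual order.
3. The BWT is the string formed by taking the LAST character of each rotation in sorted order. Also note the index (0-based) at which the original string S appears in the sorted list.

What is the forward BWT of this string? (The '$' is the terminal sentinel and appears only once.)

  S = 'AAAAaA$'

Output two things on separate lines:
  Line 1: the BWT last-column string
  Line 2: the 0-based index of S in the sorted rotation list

All 7 rotations (rotation i = S[i:]+S[:i]):
  rot[0] = AAAAaA$
  rot[1] = AAAaA$A
  rot[2] = AAaA$AA
  rot[3] = AaA$AAA
  rot[4] = aA$AAAA
  rot[5] = A$AAAAa
  rot[6] = $AAAAaA
Sorted (with $ < everything):
  sorted[0] = $AAAAaA  (last char: 'A')
  sorted[1] = A$AAAAa  (last char: 'a')
  sorted[2] = AAAAaA$  (last char: '$')
  sorted[3] = AAAaA$A  (last char: 'A')
  sorted[4] = AAaA$AA  (last char: 'A')
  sorted[5] = AaA$AAA  (last char: 'A')
  sorted[6] = aA$AAAA  (last char: 'A')
Last column: Aa$AAAA
Original string S is at sorted index 2

Answer: Aa$AAAA
2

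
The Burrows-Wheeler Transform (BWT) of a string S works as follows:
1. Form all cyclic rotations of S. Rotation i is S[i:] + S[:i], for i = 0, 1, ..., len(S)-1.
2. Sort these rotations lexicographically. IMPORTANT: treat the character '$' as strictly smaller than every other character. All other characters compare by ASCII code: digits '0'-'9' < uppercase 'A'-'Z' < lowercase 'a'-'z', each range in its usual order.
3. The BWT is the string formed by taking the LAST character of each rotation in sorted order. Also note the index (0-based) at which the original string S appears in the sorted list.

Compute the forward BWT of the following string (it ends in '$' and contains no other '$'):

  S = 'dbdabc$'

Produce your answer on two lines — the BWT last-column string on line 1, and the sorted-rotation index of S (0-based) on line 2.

Answer: cdadbb$
6

Derivation:
All 7 rotations (rotation i = S[i:]+S[:i]):
  rot[0] = dbdabc$
  rot[1] = bdabc$d
  rot[2] = dabc$db
  rot[3] = abc$dbd
  rot[4] = bc$dbda
  rot[5] = c$dbdab
  rot[6] = $dbdabc
Sorted (with $ < everything):
  sorted[0] = $dbdabc  (last char: 'c')
  sorted[1] = abc$dbd  (last char: 'd')
  sorted[2] = bc$dbda  (last char: 'a')
  sorted[3] = bdabc$d  (last char: 'd')
  sorted[4] = c$dbdab  (last char: 'b')
  sorted[5] = dabc$db  (last char: 'b')
  sorted[6] = dbdabc$  (last char: '$')
Last column: cdadbb$
Original string S is at sorted index 6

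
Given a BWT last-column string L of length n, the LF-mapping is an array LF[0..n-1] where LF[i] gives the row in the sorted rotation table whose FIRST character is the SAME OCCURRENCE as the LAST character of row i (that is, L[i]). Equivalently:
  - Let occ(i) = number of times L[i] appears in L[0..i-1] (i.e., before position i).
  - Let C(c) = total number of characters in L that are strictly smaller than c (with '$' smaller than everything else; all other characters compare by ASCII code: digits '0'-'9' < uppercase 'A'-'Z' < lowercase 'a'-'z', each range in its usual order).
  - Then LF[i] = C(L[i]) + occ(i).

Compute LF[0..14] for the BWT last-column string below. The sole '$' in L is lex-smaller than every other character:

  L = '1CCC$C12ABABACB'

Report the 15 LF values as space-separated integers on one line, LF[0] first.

Char counts: '$':1, '1':2, '2':1, 'A':3, 'B':3, 'C':5
C (first-col start): C('$')=0, C('1')=1, C('2')=3, C('A')=4, C('B')=7, C('C')=10
L[0]='1': occ=0, LF[0]=C('1')+0=1+0=1
L[1]='C': occ=0, LF[1]=C('C')+0=10+0=10
L[2]='C': occ=1, LF[2]=C('C')+1=10+1=11
L[3]='C': occ=2, LF[3]=C('C')+2=10+2=12
L[4]='$': occ=0, LF[4]=C('$')+0=0+0=0
L[5]='C': occ=3, LF[5]=C('C')+3=10+3=13
L[6]='1': occ=1, LF[6]=C('1')+1=1+1=2
L[7]='2': occ=0, LF[7]=C('2')+0=3+0=3
L[8]='A': occ=0, LF[8]=C('A')+0=4+0=4
L[9]='B': occ=0, LF[9]=C('B')+0=7+0=7
L[10]='A': occ=1, LF[10]=C('A')+1=4+1=5
L[11]='B': occ=1, LF[11]=C('B')+1=7+1=8
L[12]='A': occ=2, LF[12]=C('A')+2=4+2=6
L[13]='C': occ=4, LF[13]=C('C')+4=10+4=14
L[14]='B': occ=2, LF[14]=C('B')+2=7+2=9

Answer: 1 10 11 12 0 13 2 3 4 7 5 8 6 14 9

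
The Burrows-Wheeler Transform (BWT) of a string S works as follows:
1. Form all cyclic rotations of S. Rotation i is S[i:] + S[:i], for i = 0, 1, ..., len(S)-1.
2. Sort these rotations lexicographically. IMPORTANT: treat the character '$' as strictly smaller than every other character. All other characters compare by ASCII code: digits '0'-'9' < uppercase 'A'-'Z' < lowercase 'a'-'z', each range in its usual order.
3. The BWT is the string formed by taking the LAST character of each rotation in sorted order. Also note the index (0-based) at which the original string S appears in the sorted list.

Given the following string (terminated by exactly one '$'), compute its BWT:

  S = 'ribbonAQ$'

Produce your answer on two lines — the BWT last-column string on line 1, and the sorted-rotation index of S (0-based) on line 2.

All 9 rotations (rotation i = S[i:]+S[:i]):
  rot[0] = ribbonAQ$
  rot[1] = ibbonAQ$r
  rot[2] = bbonAQ$ri
  rot[3] = bonAQ$rib
  rot[4] = onAQ$ribb
  rot[5] = nAQ$ribbo
  rot[6] = AQ$ribbon
  rot[7] = Q$ribbonA
  rot[8] = $ribbonAQ
Sorted (with $ < everything):
  sorted[0] = $ribbonAQ  (last char: 'Q')
  sorted[1] = AQ$ribbon  (last char: 'n')
  sorted[2] = Q$ribbonA  (last char: 'A')
  sorted[3] = bbonAQ$ri  (last char: 'i')
  sorted[4] = bonAQ$rib  (last char: 'b')
  sorted[5] = ibbonAQ$r  (last char: 'r')
  sorted[6] = nAQ$ribbo  (last char: 'o')
  sorted[7] = onAQ$ribb  (last char: 'b')
  sorted[8] = ribbonAQ$  (last char: '$')
Last column: QnAibrob$
Original string S is at sorted index 8

Answer: QnAibrob$
8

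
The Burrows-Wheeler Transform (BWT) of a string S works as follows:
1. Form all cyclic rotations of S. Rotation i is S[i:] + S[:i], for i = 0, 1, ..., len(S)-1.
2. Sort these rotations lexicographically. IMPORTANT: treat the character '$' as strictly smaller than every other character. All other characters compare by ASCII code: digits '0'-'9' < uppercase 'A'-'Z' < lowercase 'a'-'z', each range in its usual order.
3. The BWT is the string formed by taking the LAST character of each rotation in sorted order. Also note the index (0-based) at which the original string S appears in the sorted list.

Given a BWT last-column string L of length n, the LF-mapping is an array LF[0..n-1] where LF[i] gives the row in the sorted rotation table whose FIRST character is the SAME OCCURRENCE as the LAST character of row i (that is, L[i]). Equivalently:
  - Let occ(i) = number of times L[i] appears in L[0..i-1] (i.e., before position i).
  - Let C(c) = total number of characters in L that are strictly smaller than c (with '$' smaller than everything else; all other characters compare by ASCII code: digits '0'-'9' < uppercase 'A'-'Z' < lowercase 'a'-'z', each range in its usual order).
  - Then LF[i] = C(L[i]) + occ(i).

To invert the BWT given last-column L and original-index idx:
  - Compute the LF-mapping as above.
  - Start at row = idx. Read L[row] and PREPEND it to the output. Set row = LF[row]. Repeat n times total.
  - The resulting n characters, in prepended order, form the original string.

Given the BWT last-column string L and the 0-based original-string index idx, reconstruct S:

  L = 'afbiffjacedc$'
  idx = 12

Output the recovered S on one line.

Answer: jdfcibaefcfa$

Derivation:
LF mapping: 1 8 3 11 9 10 12 2 4 7 6 5 0
Walk LF starting at row 12, prepending L[row]:
  step 1: row=12, L[12]='$', prepend. Next row=LF[12]=0
  step 2: row=0, L[0]='a', prepend. Next row=LF[0]=1
  step 3: row=1, L[1]='f', prepend. Next row=LF[1]=8
  step 4: row=8, L[8]='c', prepend. Next row=LF[8]=4
  step 5: row=4, L[4]='f', prepend. Next row=LF[4]=9
  step 6: row=9, L[9]='e', prepend. Next row=LF[9]=7
  step 7: row=7, L[7]='a', prepend. Next row=LF[7]=2
  step 8: row=2, L[2]='b', prepend. Next row=LF[2]=3
  step 9: row=3, L[3]='i', prepend. Next row=LF[3]=11
  step 10: row=11, L[11]='c', prepend. Next row=LF[11]=5
  step 11: row=5, L[5]='f', prepend. Next row=LF[5]=10
  step 12: row=10, L[10]='d', prepend. Next row=LF[10]=6
  step 13: row=6, L[6]='j', prepend. Next row=LF[6]=12
Reversed output: jdfcibaefcfa$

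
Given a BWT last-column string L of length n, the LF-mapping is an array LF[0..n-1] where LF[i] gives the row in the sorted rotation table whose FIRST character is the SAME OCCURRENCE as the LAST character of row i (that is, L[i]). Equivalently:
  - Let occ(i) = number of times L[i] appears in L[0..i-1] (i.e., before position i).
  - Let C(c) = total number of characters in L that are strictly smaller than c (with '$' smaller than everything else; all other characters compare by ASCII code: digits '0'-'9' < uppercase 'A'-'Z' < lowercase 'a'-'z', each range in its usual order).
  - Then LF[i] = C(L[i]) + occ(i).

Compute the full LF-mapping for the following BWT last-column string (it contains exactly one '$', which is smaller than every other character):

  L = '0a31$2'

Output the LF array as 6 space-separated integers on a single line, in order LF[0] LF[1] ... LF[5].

Char counts: '$':1, '0':1, '1':1, '2':1, '3':1, 'a':1
C (first-col start): C('$')=0, C('0')=1, C('1')=2, C('2')=3, C('3')=4, C('a')=5
L[0]='0': occ=0, LF[0]=C('0')+0=1+0=1
L[1]='a': occ=0, LF[1]=C('a')+0=5+0=5
L[2]='3': occ=0, LF[2]=C('3')+0=4+0=4
L[3]='1': occ=0, LF[3]=C('1')+0=2+0=2
L[4]='$': occ=0, LF[4]=C('$')+0=0+0=0
L[5]='2': occ=0, LF[5]=C('2')+0=3+0=3

Answer: 1 5 4 2 0 3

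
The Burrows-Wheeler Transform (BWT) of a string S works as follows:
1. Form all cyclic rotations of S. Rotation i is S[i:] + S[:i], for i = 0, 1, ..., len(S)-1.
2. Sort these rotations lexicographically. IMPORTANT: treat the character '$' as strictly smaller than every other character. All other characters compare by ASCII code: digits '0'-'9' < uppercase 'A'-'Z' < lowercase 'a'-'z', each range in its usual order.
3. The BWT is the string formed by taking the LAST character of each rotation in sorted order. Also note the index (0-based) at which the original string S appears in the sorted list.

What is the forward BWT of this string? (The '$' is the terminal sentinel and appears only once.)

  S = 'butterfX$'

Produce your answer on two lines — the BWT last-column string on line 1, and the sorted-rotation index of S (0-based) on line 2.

Answer: Xf$tretub
2

Derivation:
All 9 rotations (rotation i = S[i:]+S[:i]):
  rot[0] = butterfX$
  rot[1] = utterfX$b
  rot[2] = tterfX$bu
  rot[3] = terfX$but
  rot[4] = erfX$butt
  rot[5] = rfX$butte
  rot[6] = fX$butter
  rot[7] = X$butterf
  rot[8] = $butterfX
Sorted (with $ < everything):
  sorted[0] = $butterfX  (last char: 'X')
  sorted[1] = X$butterf  (last char: 'f')
  sorted[2] = butterfX$  (last char: '$')
  sorted[3] = erfX$butt  (last char: 't')
  sorted[4] = fX$butter  (last char: 'r')
  sorted[5] = rfX$butte  (last char: 'e')
  sorted[6] = terfX$but  (last char: 't')
  sorted[7] = tterfX$bu  (last char: 'u')
  sorted[8] = utterfX$b  (last char: 'b')
Last column: Xf$tretub
Original string S is at sorted index 2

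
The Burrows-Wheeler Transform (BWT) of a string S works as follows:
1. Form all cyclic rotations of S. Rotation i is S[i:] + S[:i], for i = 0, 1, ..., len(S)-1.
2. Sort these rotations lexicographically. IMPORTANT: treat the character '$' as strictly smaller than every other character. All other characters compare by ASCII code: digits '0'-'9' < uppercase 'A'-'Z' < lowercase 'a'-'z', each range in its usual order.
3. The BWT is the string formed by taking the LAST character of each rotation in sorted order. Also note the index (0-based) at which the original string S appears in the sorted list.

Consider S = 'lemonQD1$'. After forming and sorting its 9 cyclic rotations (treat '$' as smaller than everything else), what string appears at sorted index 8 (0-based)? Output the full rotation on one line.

All 9 rotations (rotation i = S[i:]+S[:i]):
  rot[0] = lemonQD1$
  rot[1] = emonQD1$l
  rot[2] = monQD1$le
  rot[3] = onQD1$lem
  rot[4] = nQD1$lemo
  rot[5] = QD1$lemon
  rot[6] = D1$lemonQ
  rot[7] = 1$lemonQD
  rot[8] = $lemonQD1
Sorted (with $ < everything):
  sorted[0] = $lemonQD1
  sorted[1] = 1$lemonQD
  sorted[2] = D1$lemonQ
  sorted[3] = QD1$lemon
  sorted[4] = emonQD1$l
  sorted[5] = lemonQD1$
  sorted[6] = monQD1$le
  sorted[7] = nQD1$lemo
  sorted[8] = onQD1$lem
sorted[8] = onQD1$lem

Answer: onQD1$lem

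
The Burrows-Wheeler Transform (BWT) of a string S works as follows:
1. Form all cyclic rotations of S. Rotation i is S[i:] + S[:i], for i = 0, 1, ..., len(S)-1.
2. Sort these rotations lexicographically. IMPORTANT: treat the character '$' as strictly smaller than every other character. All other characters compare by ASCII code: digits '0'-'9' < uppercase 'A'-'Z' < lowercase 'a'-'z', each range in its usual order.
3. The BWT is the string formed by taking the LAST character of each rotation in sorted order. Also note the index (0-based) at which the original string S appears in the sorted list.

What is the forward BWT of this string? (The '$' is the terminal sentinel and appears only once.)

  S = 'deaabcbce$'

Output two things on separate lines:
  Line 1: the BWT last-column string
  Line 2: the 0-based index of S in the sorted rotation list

All 10 rotations (rotation i = S[i:]+S[:i]):
  rot[0] = deaabcbce$
  rot[1] = eaabcbce$d
  rot[2] = aabcbce$de
  rot[3] = abcbce$dea
  rot[4] = bcbce$deaa
  rot[5] = cbce$deaab
  rot[6] = bce$deaabc
  rot[7] = ce$deaabcb
  rot[8] = e$deaabcbc
  rot[9] = $deaabcbce
Sorted (with $ < everything):
  sorted[0] = $deaabcbce  (last char: 'e')
  sorted[1] = aabcbce$de  (last char: 'e')
  sorted[2] = abcbce$dea  (last char: 'a')
  sorted[3] = bcbce$deaa  (last char: 'a')
  sorted[4] = bce$deaabc  (last char: 'c')
  sorted[5] = cbce$deaab  (last char: 'b')
  sorted[6] = ce$deaabcb  (last char: 'b')
  sorted[7] = deaabcbce$  (last char: '$')
  sorted[8] = e$deaabcbc  (last char: 'c')
  sorted[9] = eaabcbce$d  (last char: 'd')
Last column: eeaacbb$cd
Original string S is at sorted index 7

Answer: eeaacbb$cd
7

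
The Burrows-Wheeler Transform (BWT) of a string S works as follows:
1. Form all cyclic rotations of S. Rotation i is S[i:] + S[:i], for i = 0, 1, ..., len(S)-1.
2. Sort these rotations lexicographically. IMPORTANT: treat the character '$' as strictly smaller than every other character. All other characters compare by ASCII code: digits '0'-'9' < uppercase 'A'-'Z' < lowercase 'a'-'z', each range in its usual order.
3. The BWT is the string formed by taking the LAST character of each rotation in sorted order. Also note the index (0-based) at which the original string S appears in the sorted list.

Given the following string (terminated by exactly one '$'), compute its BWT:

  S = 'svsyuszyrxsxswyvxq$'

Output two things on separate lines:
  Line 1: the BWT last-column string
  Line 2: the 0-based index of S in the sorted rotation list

All 19 rotations (rotation i = S[i:]+S[:i]):
  rot[0] = svsyuszyrxsxswyvxq$
  rot[1] = vsyuszyrxsxswyvxq$s
  rot[2] = syuszyrxsxswyvxq$sv
  rot[3] = yuszyrxsxswyvxq$svs
  rot[4] = uszyrxsxswyvxq$svsy
  rot[5] = szyrxsxswyvxq$svsyu
  rot[6] = zyrxsxswyvxq$svsyus
  rot[7] = yrxsxswyvxq$svsyusz
  rot[8] = rxsxswyvxq$svsyuszy
  rot[9] = xsxswyvxq$svsyuszyr
  rot[10] = sxswyvxq$svsyuszyrx
  rot[11] = xswyvxq$svsyuszyrxs
  rot[12] = swyvxq$svsyuszyrxsx
  rot[13] = wyvxq$svsyuszyrxsxs
  rot[14] = yvxq$svsyuszyrxsxsw
  rot[15] = vxq$svsyuszyrxsxswy
  rot[16] = xq$svsyuszyrxsxswyv
  rot[17] = q$svsyuszyrxsxswyvx
  rot[18] = $svsyuszyrxsxswyvxq
Sorted (with $ < everything):
  sorted[0] = $svsyuszyrxsxswyvxq  (last char: 'q')
  sorted[1] = q$svsyuszyrxsxswyvx  (last char: 'x')
  sorted[2] = rxsxswyvxq$svsyuszy  (last char: 'y')
  sorted[3] = svsyuszyrxsxswyvxq$  (last char: '$')
  sorted[4] = swyvxq$svsyuszyrxsx  (last char: 'x')
  sorted[5] = sxswyvxq$svsyuszyrx  (last char: 'x')
  sorted[6] = syuszyrxsxswyvxq$sv  (last char: 'v')
  sorted[7] = szyrxsxswyvxq$svsyu  (last char: 'u')
  sorted[8] = uszyrxsxswyvxq$svsy  (last char: 'y')
  sorted[9] = vsyuszyrxsxswyvxq$s  (last char: 's')
  sorted[10] = vxq$svsyuszyrxsxswy  (last char: 'y')
  sorted[11] = wyvxq$svsyuszyrxsxs  (last char: 's')
  sorted[12] = xq$svsyuszyrxsxswyv  (last char: 'v')
  sorted[13] = xswyvxq$svsyuszyrxs  (last char: 's')
  sorted[14] = xsxswyvxq$svsyuszyr  (last char: 'r')
  sorted[15] = yrxsxswyvxq$svsyusz  (last char: 'z')
  sorted[16] = yuszyrxsxswyvxq$svs  (last char: 's')
  sorted[17] = yvxq$svsyuszyrxsxsw  (last char: 'w')
  sorted[18] = zyrxsxswyvxq$svsyus  (last char: 's')
Last column: qxy$xxvuysysvsrzsws
Original string S is at sorted index 3

Answer: qxy$xxvuysysvsrzsws
3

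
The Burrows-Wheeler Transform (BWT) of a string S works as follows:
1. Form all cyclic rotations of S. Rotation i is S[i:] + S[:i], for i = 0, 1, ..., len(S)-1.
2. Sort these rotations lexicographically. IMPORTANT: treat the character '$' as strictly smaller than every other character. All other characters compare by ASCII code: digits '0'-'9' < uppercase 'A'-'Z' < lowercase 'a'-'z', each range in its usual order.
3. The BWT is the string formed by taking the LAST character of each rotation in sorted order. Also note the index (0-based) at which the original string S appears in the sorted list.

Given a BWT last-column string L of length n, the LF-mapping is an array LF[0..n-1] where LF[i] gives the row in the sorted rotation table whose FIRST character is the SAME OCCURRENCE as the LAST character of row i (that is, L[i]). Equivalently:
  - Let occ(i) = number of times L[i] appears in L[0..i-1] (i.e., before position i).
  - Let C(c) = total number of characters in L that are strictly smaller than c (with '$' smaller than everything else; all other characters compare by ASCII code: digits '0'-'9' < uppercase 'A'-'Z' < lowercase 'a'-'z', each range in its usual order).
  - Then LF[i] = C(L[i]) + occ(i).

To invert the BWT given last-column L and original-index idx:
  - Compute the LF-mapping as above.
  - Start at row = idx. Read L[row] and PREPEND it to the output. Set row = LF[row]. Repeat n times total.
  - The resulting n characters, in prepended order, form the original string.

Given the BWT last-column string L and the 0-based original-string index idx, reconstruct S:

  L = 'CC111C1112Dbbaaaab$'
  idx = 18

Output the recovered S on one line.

LF mapping: 8 9 1 2 3 10 4 5 6 7 11 16 17 12 13 14 15 18 0
Walk LF starting at row 18, prepending L[row]:
  step 1: row=18, L[18]='$', prepend. Next row=LF[18]=0
  step 2: row=0, L[0]='C', prepend. Next row=LF[0]=8
  step 3: row=8, L[8]='1', prepend. Next row=LF[8]=6
  step 4: row=6, L[6]='1', prepend. Next row=LF[6]=4
  step 5: row=4, L[4]='1', prepend. Next row=LF[4]=3
  step 6: row=3, L[3]='1', prepend. Next row=LF[3]=2
  step 7: row=2, L[2]='1', prepend. Next row=LF[2]=1
  step 8: row=1, L[1]='C', prepend. Next row=LF[1]=9
  step 9: row=9, L[9]='2', prepend. Next row=LF[9]=7
  step 10: row=7, L[7]='1', prepend. Next row=LF[7]=5
  step 11: row=5, L[5]='C', prepend. Next row=LF[5]=10
  step 12: row=10, L[10]='D', prepend. Next row=LF[10]=11
  step 13: row=11, L[11]='b', prepend. Next row=LF[11]=16
  step 14: row=16, L[16]='a', prepend. Next row=LF[16]=15
  step 15: row=15, L[15]='a', prepend. Next row=LF[15]=14
  step 16: row=14, L[14]='a', prepend. Next row=LF[14]=13
  step 17: row=13, L[13]='a', prepend. Next row=LF[13]=12
  step 18: row=12, L[12]='b', prepend. Next row=LF[12]=17
  step 19: row=17, L[17]='b', prepend. Next row=LF[17]=18
Reversed output: bbaaaabDC12C11111C$

Answer: bbaaaabDC12C11111C$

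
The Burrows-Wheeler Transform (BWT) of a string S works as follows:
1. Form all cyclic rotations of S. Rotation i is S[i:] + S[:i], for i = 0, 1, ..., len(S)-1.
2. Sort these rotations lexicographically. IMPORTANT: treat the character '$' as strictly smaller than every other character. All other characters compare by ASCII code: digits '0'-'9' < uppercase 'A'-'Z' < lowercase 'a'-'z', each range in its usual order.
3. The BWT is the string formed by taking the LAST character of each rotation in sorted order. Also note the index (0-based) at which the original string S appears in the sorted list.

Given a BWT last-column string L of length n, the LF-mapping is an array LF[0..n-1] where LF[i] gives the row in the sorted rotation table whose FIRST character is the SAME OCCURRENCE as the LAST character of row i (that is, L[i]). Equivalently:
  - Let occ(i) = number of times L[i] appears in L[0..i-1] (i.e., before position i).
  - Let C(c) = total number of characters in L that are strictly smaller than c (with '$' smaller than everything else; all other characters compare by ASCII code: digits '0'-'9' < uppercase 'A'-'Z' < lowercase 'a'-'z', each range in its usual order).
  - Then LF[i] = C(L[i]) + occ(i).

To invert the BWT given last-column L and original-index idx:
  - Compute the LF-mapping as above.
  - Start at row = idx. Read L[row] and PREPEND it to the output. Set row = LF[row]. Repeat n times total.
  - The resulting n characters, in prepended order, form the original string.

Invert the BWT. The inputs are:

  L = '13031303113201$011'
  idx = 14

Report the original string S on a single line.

LF mapping: 5 13 1 14 6 15 2 16 7 8 17 12 3 9 0 4 10 11
Walk LF starting at row 14, prepending L[row]:
  step 1: row=14, L[14]='$', prepend. Next row=LF[14]=0
  step 2: row=0, L[0]='1', prepend. Next row=LF[0]=5
  step 3: row=5, L[5]='3', prepend. Next row=LF[5]=15
  step 4: row=15, L[15]='0', prepend. Next row=LF[15]=4
  step 5: row=4, L[4]='1', prepend. Next row=LF[4]=6
  step 6: row=6, L[6]='0', prepend. Next row=LF[6]=2
  step 7: row=2, L[2]='0', prepend. Next row=LF[2]=1
  step 8: row=1, L[1]='3', prepend. Next row=LF[1]=13
  step 9: row=13, L[13]='1', prepend. Next row=LF[13]=9
  step 10: row=9, L[9]='1', prepend. Next row=LF[9]=8
  step 11: row=8, L[8]='1', prepend. Next row=LF[8]=7
  step 12: row=7, L[7]='3', prepend. Next row=LF[7]=16
  step 13: row=16, L[16]='1', prepend. Next row=LF[16]=10
  step 14: row=10, L[10]='3', prepend. Next row=LF[10]=17
  step 15: row=17, L[17]='1', prepend. Next row=LF[17]=11
  step 16: row=11, L[11]='2', prepend. Next row=LF[11]=12
  step 17: row=12, L[12]='0', prepend. Next row=LF[12]=3
  step 18: row=3, L[3]='3', prepend. Next row=LF[3]=14
Reversed output: 30213131113001031$

Answer: 30213131113001031$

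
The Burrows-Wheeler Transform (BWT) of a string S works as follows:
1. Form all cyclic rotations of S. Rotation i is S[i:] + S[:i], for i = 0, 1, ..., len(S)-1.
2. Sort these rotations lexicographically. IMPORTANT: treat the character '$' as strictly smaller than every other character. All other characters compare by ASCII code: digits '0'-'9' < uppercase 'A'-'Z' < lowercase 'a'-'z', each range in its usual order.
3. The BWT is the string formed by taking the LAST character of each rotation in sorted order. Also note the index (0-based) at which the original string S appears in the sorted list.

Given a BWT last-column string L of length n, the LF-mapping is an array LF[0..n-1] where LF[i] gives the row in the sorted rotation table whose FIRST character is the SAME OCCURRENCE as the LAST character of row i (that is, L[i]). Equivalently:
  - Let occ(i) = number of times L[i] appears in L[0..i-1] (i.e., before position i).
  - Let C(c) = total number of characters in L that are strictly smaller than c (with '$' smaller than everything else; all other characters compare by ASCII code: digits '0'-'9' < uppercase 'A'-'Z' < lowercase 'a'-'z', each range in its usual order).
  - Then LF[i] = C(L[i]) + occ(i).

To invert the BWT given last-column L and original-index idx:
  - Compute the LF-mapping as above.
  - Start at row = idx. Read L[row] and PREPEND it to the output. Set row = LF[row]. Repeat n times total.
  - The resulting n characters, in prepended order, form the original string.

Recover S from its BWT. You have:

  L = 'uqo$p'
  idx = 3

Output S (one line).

Answer: qopu$

Derivation:
LF mapping: 4 3 1 0 2
Walk LF starting at row 3, prepending L[row]:
  step 1: row=3, L[3]='$', prepend. Next row=LF[3]=0
  step 2: row=0, L[0]='u', prepend. Next row=LF[0]=4
  step 3: row=4, L[4]='p', prepend. Next row=LF[4]=2
  step 4: row=2, L[2]='o', prepend. Next row=LF[2]=1
  step 5: row=1, L[1]='q', prepend. Next row=LF[1]=3
Reversed output: qopu$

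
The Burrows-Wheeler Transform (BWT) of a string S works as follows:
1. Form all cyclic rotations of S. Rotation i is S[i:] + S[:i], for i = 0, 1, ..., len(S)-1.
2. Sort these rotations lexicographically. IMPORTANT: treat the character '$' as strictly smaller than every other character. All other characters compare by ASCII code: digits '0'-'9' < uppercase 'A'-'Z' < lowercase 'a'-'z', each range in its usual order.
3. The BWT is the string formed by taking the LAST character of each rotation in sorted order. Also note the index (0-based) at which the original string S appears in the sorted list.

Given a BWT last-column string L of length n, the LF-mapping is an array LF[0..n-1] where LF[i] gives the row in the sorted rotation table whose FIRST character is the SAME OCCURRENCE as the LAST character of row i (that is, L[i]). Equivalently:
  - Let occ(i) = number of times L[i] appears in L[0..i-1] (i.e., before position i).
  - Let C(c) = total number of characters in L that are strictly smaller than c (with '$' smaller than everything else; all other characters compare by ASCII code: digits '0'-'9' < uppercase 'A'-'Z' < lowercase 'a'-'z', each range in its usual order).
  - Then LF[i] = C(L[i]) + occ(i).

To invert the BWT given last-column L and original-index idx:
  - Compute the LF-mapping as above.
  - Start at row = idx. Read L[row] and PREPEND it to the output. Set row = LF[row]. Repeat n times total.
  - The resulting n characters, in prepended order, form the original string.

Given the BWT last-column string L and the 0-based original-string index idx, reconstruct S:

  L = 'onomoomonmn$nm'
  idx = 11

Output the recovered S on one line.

Answer: omonomnnonmmo$

Derivation:
LF mapping: 9 5 10 1 11 12 2 13 6 3 7 0 8 4
Walk LF starting at row 11, prepending L[row]:
  step 1: row=11, L[11]='$', prepend. Next row=LF[11]=0
  step 2: row=0, L[0]='o', prepend. Next row=LF[0]=9
  step 3: row=9, L[9]='m', prepend. Next row=LF[9]=3
  step 4: row=3, L[3]='m', prepend. Next row=LF[3]=1
  step 5: row=1, L[1]='n', prepend. Next row=LF[1]=5
  step 6: row=5, L[5]='o', prepend. Next row=LF[5]=12
  step 7: row=12, L[12]='n', prepend. Next row=LF[12]=8
  step 8: row=8, L[8]='n', prepend. Next row=LF[8]=6
  step 9: row=6, L[6]='m', prepend. Next row=LF[6]=2
  step 10: row=2, L[2]='o', prepend. Next row=LF[2]=10
  step 11: row=10, L[10]='n', prepend. Next row=LF[10]=7
  step 12: row=7, L[7]='o', prepend. Next row=LF[7]=13
  step 13: row=13, L[13]='m', prepend. Next row=LF[13]=4
  step 14: row=4, L[4]='o', prepend. Next row=LF[4]=11
Reversed output: omonomnnonmmo$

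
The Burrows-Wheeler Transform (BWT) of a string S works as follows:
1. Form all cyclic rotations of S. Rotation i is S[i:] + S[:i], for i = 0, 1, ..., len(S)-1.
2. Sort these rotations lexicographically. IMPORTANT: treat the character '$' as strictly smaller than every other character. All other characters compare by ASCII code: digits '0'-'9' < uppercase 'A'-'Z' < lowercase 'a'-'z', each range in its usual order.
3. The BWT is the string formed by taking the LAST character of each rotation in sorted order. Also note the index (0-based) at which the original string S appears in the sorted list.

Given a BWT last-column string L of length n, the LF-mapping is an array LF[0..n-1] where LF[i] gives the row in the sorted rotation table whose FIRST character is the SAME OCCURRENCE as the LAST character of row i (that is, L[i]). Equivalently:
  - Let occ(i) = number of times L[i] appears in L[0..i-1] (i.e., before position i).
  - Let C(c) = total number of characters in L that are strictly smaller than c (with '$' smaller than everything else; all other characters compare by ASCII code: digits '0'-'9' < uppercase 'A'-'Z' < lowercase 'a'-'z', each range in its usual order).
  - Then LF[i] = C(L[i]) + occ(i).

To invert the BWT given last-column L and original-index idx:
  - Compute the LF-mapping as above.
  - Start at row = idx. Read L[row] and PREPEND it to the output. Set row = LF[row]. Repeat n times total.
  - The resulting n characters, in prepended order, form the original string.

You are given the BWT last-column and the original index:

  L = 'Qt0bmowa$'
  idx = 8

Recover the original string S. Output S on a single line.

LF mapping: 2 7 1 4 5 6 8 3 0
Walk LF starting at row 8, prepending L[row]:
  step 1: row=8, L[8]='$', prepend. Next row=LF[8]=0
  step 2: row=0, L[0]='Q', prepend. Next row=LF[0]=2
  step 3: row=2, L[2]='0', prepend. Next row=LF[2]=1
  step 4: row=1, L[1]='t', prepend. Next row=LF[1]=7
  step 5: row=7, L[7]='a', prepend. Next row=LF[7]=3
  step 6: row=3, L[3]='b', prepend. Next row=LF[3]=4
  step 7: row=4, L[4]='m', prepend. Next row=LF[4]=5
  step 8: row=5, L[5]='o', prepend. Next row=LF[5]=6
  step 9: row=6, L[6]='w', prepend. Next row=LF[6]=8
Reversed output: wombat0Q$

Answer: wombat0Q$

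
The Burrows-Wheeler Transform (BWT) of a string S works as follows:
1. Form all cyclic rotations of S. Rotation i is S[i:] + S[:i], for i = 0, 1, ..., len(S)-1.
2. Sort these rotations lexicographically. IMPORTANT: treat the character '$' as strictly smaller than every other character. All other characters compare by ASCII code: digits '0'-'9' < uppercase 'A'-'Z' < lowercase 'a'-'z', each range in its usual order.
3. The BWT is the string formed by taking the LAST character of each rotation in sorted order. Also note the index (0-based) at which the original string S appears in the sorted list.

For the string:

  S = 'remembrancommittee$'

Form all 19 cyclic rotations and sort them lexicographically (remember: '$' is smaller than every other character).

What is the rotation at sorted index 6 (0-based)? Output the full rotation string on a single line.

Answer: embrancommittee$rem

Derivation:
All 19 rotations (rotation i = S[i:]+S[:i]):
  rot[0] = remembrancommittee$
  rot[1] = emembrancommittee$r
  rot[2] = membrancommittee$re
  rot[3] = embrancommittee$rem
  rot[4] = mbrancommittee$reme
  rot[5] = brancommittee$remem
  rot[6] = rancommittee$rememb
  rot[7] = ancommittee$remembr
  rot[8] = ncommittee$remembra
  rot[9] = committee$remembran
  rot[10] = ommittee$remembranc
  rot[11] = mmittee$remembranco
  rot[12] = mittee$remembrancom
  rot[13] = ittee$remembrancomm
  rot[14] = ttee$remembrancommi
  rot[15] = tee$remembrancommit
  rot[16] = ee$remembrancommitt
  rot[17] = e$remembrancommitte
  rot[18] = $remembrancommittee
Sorted (with $ < everything):
  sorted[0] = $remembrancommittee
  sorted[1] = ancommittee$remembr
  sorted[2] = brancommittee$remem
  sorted[3] = committee$remembran
  sorted[4] = e$remembrancommitte
  sorted[5] = ee$remembrancommitt
  sorted[6] = embrancommittee$rem
  sorted[7] = emembrancommittee$r
  sorted[8] = ittee$remembrancomm
  sorted[9] = mbrancommittee$reme
  sorted[10] = membrancommittee$re
  sorted[11] = mittee$remembrancom
  sorted[12] = mmittee$remembranco
  sorted[13] = ncommittee$remembra
  sorted[14] = ommittee$remembranc
  sorted[15] = rancommittee$rememb
  sorted[16] = remembrancommittee$
  sorted[17] = tee$remembrancommit
  sorted[18] = ttee$remembrancommi
sorted[6] = embrancommittee$rem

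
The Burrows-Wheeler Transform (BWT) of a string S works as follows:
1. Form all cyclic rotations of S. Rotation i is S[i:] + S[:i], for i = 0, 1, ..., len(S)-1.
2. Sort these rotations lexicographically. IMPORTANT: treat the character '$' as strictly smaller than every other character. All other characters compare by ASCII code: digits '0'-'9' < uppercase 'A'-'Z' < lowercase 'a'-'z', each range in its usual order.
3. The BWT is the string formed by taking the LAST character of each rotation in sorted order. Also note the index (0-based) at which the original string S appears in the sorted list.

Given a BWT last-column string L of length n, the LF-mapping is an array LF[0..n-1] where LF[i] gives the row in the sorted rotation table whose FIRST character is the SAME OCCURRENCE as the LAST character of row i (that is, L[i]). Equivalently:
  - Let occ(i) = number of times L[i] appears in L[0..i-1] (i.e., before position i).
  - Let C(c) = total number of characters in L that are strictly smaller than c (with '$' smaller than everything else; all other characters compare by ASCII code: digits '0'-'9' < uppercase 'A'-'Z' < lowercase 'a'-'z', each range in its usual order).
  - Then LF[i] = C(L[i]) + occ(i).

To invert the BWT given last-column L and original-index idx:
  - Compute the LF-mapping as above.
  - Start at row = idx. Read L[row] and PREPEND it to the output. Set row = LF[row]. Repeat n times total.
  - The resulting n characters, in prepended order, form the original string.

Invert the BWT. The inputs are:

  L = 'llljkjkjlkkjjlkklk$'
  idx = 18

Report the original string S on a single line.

Answer: llkkkljjkkjkljjkll$

Derivation:
LF mapping: 13 14 15 1 6 2 7 3 16 8 9 4 5 17 10 11 18 12 0
Walk LF starting at row 18, prepending L[row]:
  step 1: row=18, L[18]='$', prepend. Next row=LF[18]=0
  step 2: row=0, L[0]='l', prepend. Next row=LF[0]=13
  step 3: row=13, L[13]='l', prepend. Next row=LF[13]=17
  step 4: row=17, L[17]='k', prepend. Next row=LF[17]=12
  step 5: row=12, L[12]='j', prepend. Next row=LF[12]=5
  step 6: row=5, L[5]='j', prepend. Next row=LF[5]=2
  step 7: row=2, L[2]='l', prepend. Next row=LF[2]=15
  step 8: row=15, L[15]='k', prepend. Next row=LF[15]=11
  step 9: row=11, L[11]='j', prepend. Next row=LF[11]=4
  step 10: row=4, L[4]='k', prepend. Next row=LF[4]=6
  step 11: row=6, L[6]='k', prepend. Next row=LF[6]=7
  step 12: row=7, L[7]='j', prepend. Next row=LF[7]=3
  step 13: row=3, L[3]='j', prepend. Next row=LF[3]=1
  step 14: row=1, L[1]='l', prepend. Next row=LF[1]=14
  step 15: row=14, L[14]='k', prepend. Next row=LF[14]=10
  step 16: row=10, L[10]='k', prepend. Next row=LF[10]=9
  step 17: row=9, L[9]='k', prepend. Next row=LF[9]=8
  step 18: row=8, L[8]='l', prepend. Next row=LF[8]=16
  step 19: row=16, L[16]='l', prepend. Next row=LF[16]=18
Reversed output: llkkkljjkkjkljjkll$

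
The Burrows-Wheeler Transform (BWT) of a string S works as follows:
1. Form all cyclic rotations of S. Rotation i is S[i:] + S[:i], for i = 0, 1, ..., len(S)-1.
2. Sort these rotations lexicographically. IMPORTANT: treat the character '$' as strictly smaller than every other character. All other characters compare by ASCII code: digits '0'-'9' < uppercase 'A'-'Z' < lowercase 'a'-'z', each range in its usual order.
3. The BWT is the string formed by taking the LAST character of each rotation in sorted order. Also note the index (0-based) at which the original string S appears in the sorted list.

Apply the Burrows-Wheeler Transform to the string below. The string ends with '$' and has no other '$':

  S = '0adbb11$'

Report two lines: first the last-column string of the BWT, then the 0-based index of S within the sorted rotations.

Answer: 1$1b0bda
1

Derivation:
All 8 rotations (rotation i = S[i:]+S[:i]):
  rot[0] = 0adbb11$
  rot[1] = adbb11$0
  rot[2] = dbb11$0a
  rot[3] = bb11$0ad
  rot[4] = b11$0adb
  rot[5] = 11$0adbb
  rot[6] = 1$0adbb1
  rot[7] = $0adbb11
Sorted (with $ < everything):
  sorted[0] = $0adbb11  (last char: '1')
  sorted[1] = 0adbb11$  (last char: '$')
  sorted[2] = 1$0adbb1  (last char: '1')
  sorted[3] = 11$0adbb  (last char: 'b')
  sorted[4] = adbb11$0  (last char: '0')
  sorted[5] = b11$0adb  (last char: 'b')
  sorted[6] = bb11$0ad  (last char: 'd')
  sorted[7] = dbb11$0a  (last char: 'a')
Last column: 1$1b0bda
Original string S is at sorted index 1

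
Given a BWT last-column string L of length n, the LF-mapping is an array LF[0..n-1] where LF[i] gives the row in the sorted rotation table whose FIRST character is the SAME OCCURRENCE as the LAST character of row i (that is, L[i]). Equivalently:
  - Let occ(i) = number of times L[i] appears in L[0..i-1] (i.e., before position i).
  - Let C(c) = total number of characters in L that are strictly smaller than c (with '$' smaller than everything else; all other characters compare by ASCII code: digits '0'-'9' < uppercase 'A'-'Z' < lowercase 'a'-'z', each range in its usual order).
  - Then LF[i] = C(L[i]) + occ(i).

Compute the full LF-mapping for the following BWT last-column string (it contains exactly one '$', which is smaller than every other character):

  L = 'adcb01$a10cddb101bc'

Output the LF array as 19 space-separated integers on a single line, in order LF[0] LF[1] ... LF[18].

Answer: 8 16 13 10 1 4 0 9 5 2 14 17 18 11 6 3 7 12 15

Derivation:
Char counts: '$':1, '0':3, '1':4, 'a':2, 'b':3, 'c':3, 'd':3
C (first-col start): C('$')=0, C('0')=1, C('1')=4, C('a')=8, C('b')=10, C('c')=13, C('d')=16
L[0]='a': occ=0, LF[0]=C('a')+0=8+0=8
L[1]='d': occ=0, LF[1]=C('d')+0=16+0=16
L[2]='c': occ=0, LF[2]=C('c')+0=13+0=13
L[3]='b': occ=0, LF[3]=C('b')+0=10+0=10
L[4]='0': occ=0, LF[4]=C('0')+0=1+0=1
L[5]='1': occ=0, LF[5]=C('1')+0=4+0=4
L[6]='$': occ=0, LF[6]=C('$')+0=0+0=0
L[7]='a': occ=1, LF[7]=C('a')+1=8+1=9
L[8]='1': occ=1, LF[8]=C('1')+1=4+1=5
L[9]='0': occ=1, LF[9]=C('0')+1=1+1=2
L[10]='c': occ=1, LF[10]=C('c')+1=13+1=14
L[11]='d': occ=1, LF[11]=C('d')+1=16+1=17
L[12]='d': occ=2, LF[12]=C('d')+2=16+2=18
L[13]='b': occ=1, LF[13]=C('b')+1=10+1=11
L[14]='1': occ=2, LF[14]=C('1')+2=4+2=6
L[15]='0': occ=2, LF[15]=C('0')+2=1+2=3
L[16]='1': occ=3, LF[16]=C('1')+3=4+3=7
L[17]='b': occ=2, LF[17]=C('b')+2=10+2=12
L[18]='c': occ=2, LF[18]=C('c')+2=13+2=15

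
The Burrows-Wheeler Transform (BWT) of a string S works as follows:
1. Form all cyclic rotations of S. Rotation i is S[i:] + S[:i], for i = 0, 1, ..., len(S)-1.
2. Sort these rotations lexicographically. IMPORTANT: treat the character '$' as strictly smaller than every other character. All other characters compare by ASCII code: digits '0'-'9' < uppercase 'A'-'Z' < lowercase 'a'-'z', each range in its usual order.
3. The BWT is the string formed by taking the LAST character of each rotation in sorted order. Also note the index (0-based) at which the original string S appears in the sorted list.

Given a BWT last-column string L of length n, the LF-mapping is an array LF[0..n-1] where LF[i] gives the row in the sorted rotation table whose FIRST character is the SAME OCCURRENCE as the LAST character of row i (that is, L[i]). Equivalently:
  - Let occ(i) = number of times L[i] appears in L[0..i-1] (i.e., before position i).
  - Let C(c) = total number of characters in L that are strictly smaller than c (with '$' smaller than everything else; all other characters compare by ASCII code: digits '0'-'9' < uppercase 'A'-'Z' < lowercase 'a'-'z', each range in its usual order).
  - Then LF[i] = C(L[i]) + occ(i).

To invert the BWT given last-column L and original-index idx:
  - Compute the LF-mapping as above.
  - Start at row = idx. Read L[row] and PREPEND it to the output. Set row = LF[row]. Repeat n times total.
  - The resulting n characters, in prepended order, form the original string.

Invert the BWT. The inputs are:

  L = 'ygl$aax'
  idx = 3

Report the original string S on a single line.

LF mapping: 6 3 4 0 1 2 5
Walk LF starting at row 3, prepending L[row]:
  step 1: row=3, L[3]='$', prepend. Next row=LF[3]=0
  step 2: row=0, L[0]='y', prepend. Next row=LF[0]=6
  step 3: row=6, L[6]='x', prepend. Next row=LF[6]=5
  step 4: row=5, L[5]='a', prepend. Next row=LF[5]=2
  step 5: row=2, L[2]='l', prepend. Next row=LF[2]=4
  step 6: row=4, L[4]='a', prepend. Next row=LF[4]=1
  step 7: row=1, L[1]='g', prepend. Next row=LF[1]=3
Reversed output: galaxy$

Answer: galaxy$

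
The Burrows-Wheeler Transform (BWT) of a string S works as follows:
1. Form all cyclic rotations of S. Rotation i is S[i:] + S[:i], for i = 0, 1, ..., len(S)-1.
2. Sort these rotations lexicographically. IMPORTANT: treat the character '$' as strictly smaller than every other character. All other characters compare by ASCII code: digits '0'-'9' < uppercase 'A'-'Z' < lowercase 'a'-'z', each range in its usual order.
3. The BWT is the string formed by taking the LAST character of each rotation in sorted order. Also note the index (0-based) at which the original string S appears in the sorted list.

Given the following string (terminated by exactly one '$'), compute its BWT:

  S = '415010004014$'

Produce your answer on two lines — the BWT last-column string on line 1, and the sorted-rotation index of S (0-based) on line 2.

Answer: 41054000410$1
11

Derivation:
All 13 rotations (rotation i = S[i:]+S[:i]):
  rot[0] = 415010004014$
  rot[1] = 15010004014$4
  rot[2] = 5010004014$41
  rot[3] = 010004014$415
  rot[4] = 10004014$4150
  rot[5] = 0004014$41501
  rot[6] = 004014$415010
  rot[7] = 04014$4150100
  rot[8] = 4014$41501000
  rot[9] = 014$415010004
  rot[10] = 14$4150100040
  rot[11] = 4$41501000401
  rot[12] = $415010004014
Sorted (with $ < everything):
  sorted[0] = $415010004014  (last char: '4')
  sorted[1] = 0004014$41501  (last char: '1')
  sorted[2] = 004014$415010  (last char: '0')
  sorted[3] = 010004014$415  (last char: '5')
  sorted[4] = 014$415010004  (last char: '4')
  sorted[5] = 04014$4150100  (last char: '0')
  sorted[6] = 10004014$4150  (last char: '0')
  sorted[7] = 14$4150100040  (last char: '0')
  sorted[8] = 15010004014$4  (last char: '4')
  sorted[9] = 4$41501000401  (last char: '1')
  sorted[10] = 4014$41501000  (last char: '0')
  sorted[11] = 415010004014$  (last char: '$')
  sorted[12] = 5010004014$41  (last char: '1')
Last column: 41054000410$1
Original string S is at sorted index 11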